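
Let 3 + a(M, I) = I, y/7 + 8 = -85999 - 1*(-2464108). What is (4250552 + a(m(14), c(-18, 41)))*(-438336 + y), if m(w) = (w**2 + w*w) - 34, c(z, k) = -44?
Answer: 68893761977355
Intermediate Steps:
m(w) = -34 + 2*w**2 (m(w) = (w**2 + w**2) - 34 = 2*w**2 - 34 = -34 + 2*w**2)
y = 16646707 (y = -56 + 7*(-85999 - 1*(-2464108)) = -56 + 7*(-85999 + 2464108) = -56 + 7*2378109 = -56 + 16646763 = 16646707)
a(M, I) = -3 + I
(4250552 + a(m(14), c(-18, 41)))*(-438336 + y) = (4250552 + (-3 - 44))*(-438336 + 16646707) = (4250552 - 47)*16208371 = 4250505*16208371 = 68893761977355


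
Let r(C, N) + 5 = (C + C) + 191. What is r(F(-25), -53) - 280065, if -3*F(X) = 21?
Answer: -279893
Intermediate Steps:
F(X) = -7 (F(X) = -⅓*21 = -7)
r(C, N) = 186 + 2*C (r(C, N) = -5 + ((C + C) + 191) = -5 + (2*C + 191) = -5 + (191 + 2*C) = 186 + 2*C)
r(F(-25), -53) - 280065 = (186 + 2*(-7)) - 280065 = (186 - 14) - 280065 = 172 - 280065 = -279893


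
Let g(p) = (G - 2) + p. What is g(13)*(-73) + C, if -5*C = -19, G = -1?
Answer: -3631/5 ≈ -726.20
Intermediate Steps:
C = 19/5 (C = -1/5*(-19) = 19/5 ≈ 3.8000)
g(p) = -3 + p (g(p) = (-1 - 2) + p = -3 + p)
g(13)*(-73) + C = (-3 + 13)*(-73) + 19/5 = 10*(-73) + 19/5 = -730 + 19/5 = -3631/5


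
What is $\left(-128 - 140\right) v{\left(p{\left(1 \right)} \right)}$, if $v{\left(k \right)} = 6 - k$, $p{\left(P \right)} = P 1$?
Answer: $-1340$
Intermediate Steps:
$p{\left(P \right)} = P$
$\left(-128 - 140\right) v{\left(p{\left(1 \right)} \right)} = \left(-128 - 140\right) \left(6 - 1\right) = - 268 \left(6 - 1\right) = \left(-268\right) 5 = -1340$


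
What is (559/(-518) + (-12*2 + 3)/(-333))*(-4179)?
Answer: 314221/74 ≈ 4246.2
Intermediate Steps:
(559/(-518) + (-12*2 + 3)/(-333))*(-4179) = (559*(-1/518) + (-24 + 3)*(-1/333))*(-4179) = (-559/518 - 21*(-1/333))*(-4179) = (-559/518 + 7/111)*(-4179) = -1579/1554*(-4179) = 314221/74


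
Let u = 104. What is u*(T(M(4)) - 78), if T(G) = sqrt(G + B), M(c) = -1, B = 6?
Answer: -8112 + 104*sqrt(5) ≈ -7879.4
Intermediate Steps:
T(G) = sqrt(6 + G) (T(G) = sqrt(G + 6) = sqrt(6 + G))
u*(T(M(4)) - 78) = 104*(sqrt(6 - 1) - 78) = 104*(sqrt(5) - 78) = 104*(-78 + sqrt(5)) = -8112 + 104*sqrt(5)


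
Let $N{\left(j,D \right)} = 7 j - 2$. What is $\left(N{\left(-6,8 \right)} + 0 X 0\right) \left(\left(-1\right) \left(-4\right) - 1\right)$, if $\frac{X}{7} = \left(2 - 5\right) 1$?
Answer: $-132$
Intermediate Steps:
$X = -21$ ($X = 7 \left(2 - 5\right) 1 = 7 \left(\left(-3\right) 1\right) = 7 \left(-3\right) = -21$)
$N{\left(j,D \right)} = -2 + 7 j$
$\left(N{\left(-6,8 \right)} + 0 X 0\right) \left(\left(-1\right) \left(-4\right) - 1\right) = \left(\left(-2 + 7 \left(-6\right)\right) + 0 \left(-21\right) 0\right) \left(\left(-1\right) \left(-4\right) - 1\right) = \left(\left(-2 - 42\right) + 0 \cdot 0\right) \left(4 - 1\right) = \left(-44 + 0\right) 3 = \left(-44\right) 3 = -132$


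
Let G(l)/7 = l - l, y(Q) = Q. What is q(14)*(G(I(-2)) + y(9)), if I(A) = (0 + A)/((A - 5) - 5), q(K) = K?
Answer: 126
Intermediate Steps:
I(A) = A/(-10 + A) (I(A) = A/((-5 + A) - 5) = A/(-10 + A))
G(l) = 0 (G(l) = 7*(l - l) = 7*0 = 0)
q(14)*(G(I(-2)) + y(9)) = 14*(0 + 9) = 14*9 = 126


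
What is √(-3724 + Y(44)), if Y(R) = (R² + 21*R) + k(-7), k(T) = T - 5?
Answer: 2*I*√219 ≈ 29.597*I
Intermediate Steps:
k(T) = -5 + T
Y(R) = -12 + R² + 21*R (Y(R) = (R² + 21*R) + (-5 - 7) = (R² + 21*R) - 12 = -12 + R² + 21*R)
√(-3724 + Y(44)) = √(-3724 + (-12 + 44² + 21*44)) = √(-3724 + (-12 + 1936 + 924)) = √(-3724 + 2848) = √(-876) = 2*I*√219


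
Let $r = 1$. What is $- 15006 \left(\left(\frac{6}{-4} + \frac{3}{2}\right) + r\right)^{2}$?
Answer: $-15006$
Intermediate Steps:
$- 15006 \left(\left(\frac{6}{-4} + \frac{3}{2}\right) + r\right)^{2} = - 15006 \left(\left(\frac{6}{-4} + \frac{3}{2}\right) + 1\right)^{2} = - 15006 \left(\left(6 \left(- \frac{1}{4}\right) + 3 \cdot \frac{1}{2}\right) + 1\right)^{2} = - 15006 \left(\left(- \frac{3}{2} + \frac{3}{2}\right) + 1\right)^{2} = - 15006 \left(0 + 1\right)^{2} = - 15006 \cdot 1^{2} = \left(-15006\right) 1 = -15006$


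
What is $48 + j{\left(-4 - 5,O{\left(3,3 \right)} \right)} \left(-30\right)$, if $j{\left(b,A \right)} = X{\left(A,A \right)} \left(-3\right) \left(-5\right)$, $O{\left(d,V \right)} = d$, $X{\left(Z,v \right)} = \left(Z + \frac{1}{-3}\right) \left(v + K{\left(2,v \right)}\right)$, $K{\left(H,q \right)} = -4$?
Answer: $1248$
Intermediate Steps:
$X{\left(Z,v \right)} = \left(-4 + v\right) \left(- \frac{1}{3} + Z\right)$ ($X{\left(Z,v \right)} = \left(Z + \frac{1}{-3}\right) \left(v - 4\right) = \left(Z - \frac{1}{3}\right) \left(-4 + v\right) = \left(- \frac{1}{3} + Z\right) \left(-4 + v\right) = \left(-4 + v\right) \left(- \frac{1}{3} + Z\right)$)
$j{\left(b,A \right)} = 20 - 65 A + 15 A^{2}$ ($j{\left(b,A \right)} = \left(\frac{4}{3} - 4 A - \frac{A}{3} + A A\right) \left(-3\right) \left(-5\right) = \left(\frac{4}{3} - 4 A - \frac{A}{3} + A^{2}\right) \left(-3\right) \left(-5\right) = \left(\frac{4}{3} + A^{2} - \frac{13 A}{3}\right) \left(-3\right) \left(-5\right) = \left(-4 - 3 A^{2} + 13 A\right) \left(-5\right) = 20 - 65 A + 15 A^{2}$)
$48 + j{\left(-4 - 5,O{\left(3,3 \right)} \right)} \left(-30\right) = 48 + \left(20 - 195 + 15 \cdot 3^{2}\right) \left(-30\right) = 48 + \left(20 - 195 + 15 \cdot 9\right) \left(-30\right) = 48 + \left(20 - 195 + 135\right) \left(-30\right) = 48 - -1200 = 48 + 1200 = 1248$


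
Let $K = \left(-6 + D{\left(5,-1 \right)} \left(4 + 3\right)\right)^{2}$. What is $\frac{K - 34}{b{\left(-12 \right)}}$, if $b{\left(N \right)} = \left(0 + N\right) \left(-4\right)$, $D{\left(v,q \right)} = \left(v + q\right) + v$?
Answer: $\frac{3215}{48} \approx 66.979$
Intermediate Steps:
$D{\left(v,q \right)} = q + 2 v$ ($D{\left(v,q \right)} = \left(q + v\right) + v = q + 2 v$)
$b{\left(N \right)} = - 4 N$ ($b{\left(N \right)} = N \left(-4\right) = - 4 N$)
$K = 3249$ ($K = \left(-6 + \left(-1 + 2 \cdot 5\right) \left(4 + 3\right)\right)^{2} = \left(-6 + \left(-1 + 10\right) 7\right)^{2} = \left(-6 + 9 \cdot 7\right)^{2} = \left(-6 + 63\right)^{2} = 57^{2} = 3249$)
$\frac{K - 34}{b{\left(-12 \right)}} = \frac{3249 - 34}{\left(-4\right) \left(-12\right)} = \frac{3249 - 34}{48} = 3215 \cdot \frac{1}{48} = \frac{3215}{48}$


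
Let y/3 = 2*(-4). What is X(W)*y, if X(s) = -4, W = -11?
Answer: 96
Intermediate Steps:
y = -24 (y = 3*(2*(-4)) = 3*(-8) = -24)
X(W)*y = -4*(-24) = 96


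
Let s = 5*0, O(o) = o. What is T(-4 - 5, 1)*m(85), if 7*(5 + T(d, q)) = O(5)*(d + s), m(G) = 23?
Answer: -1840/7 ≈ -262.86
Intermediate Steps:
s = 0
T(d, q) = -5 + 5*d/7 (T(d, q) = -5 + (5*(d + 0))/7 = -5 + (5*d)/7 = -5 + 5*d/7)
T(-4 - 5, 1)*m(85) = (-5 + 5*(-4 - 5)/7)*23 = (-5 + (5/7)*(-9))*23 = (-5 - 45/7)*23 = -80/7*23 = -1840/7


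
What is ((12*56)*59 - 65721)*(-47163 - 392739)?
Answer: 11469564846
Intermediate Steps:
((12*56)*59 - 65721)*(-47163 - 392739) = (672*59 - 65721)*(-439902) = (39648 - 65721)*(-439902) = -26073*(-439902) = 11469564846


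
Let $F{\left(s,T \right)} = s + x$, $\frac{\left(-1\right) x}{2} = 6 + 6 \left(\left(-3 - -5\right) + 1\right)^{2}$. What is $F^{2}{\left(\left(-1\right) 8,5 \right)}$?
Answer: $16384$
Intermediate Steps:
$x = -120$ ($x = - 2 \left(6 + 6 \left(\left(-3 - -5\right) + 1\right)^{2}\right) = - 2 \left(6 + 6 \left(\left(-3 + 5\right) + 1\right)^{2}\right) = - 2 \left(6 + 6 \left(2 + 1\right)^{2}\right) = - 2 \left(6 + 6 \cdot 3^{2}\right) = - 2 \left(6 + 6 \cdot 9\right) = - 2 \left(6 + 54\right) = \left(-2\right) 60 = -120$)
$F{\left(s,T \right)} = -120 + s$ ($F{\left(s,T \right)} = s - 120 = -120 + s$)
$F^{2}{\left(\left(-1\right) 8,5 \right)} = \left(-120 - 8\right)^{2} = \left(-128\right)^{2} = 16384$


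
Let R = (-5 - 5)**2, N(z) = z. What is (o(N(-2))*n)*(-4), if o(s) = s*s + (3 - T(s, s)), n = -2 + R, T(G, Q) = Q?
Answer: -3528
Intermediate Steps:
R = 100 (R = (-10)**2 = 100)
n = 98 (n = -2 + 100 = 98)
o(s) = 3 + s**2 - s (o(s) = s*s + (3 - s) = s**2 + (3 - s) = 3 + s**2 - s)
(o(N(-2))*n)*(-4) = ((3 + (-2)**2 - 1*(-2))*98)*(-4) = ((3 + 4 + 2)*98)*(-4) = (9*98)*(-4) = 882*(-4) = -3528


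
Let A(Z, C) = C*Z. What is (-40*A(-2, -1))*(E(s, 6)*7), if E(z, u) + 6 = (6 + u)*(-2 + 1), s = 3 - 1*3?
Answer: 10080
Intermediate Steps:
s = 0 (s = 3 - 3 = 0)
E(z, u) = -12 - u (E(z, u) = -6 + (6 + u)*(-2 + 1) = -6 + (6 + u)*(-1) = -6 + (-6 - u) = -12 - u)
(-40*A(-2, -1))*(E(s, 6)*7) = (-(-40)*(-2))*((-12 - 1*6)*7) = (-40*2)*((-12 - 6)*7) = -(-1440)*7 = -80*(-126) = 10080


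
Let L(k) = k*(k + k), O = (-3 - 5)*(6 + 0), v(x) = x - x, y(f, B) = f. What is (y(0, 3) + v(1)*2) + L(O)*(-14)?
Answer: -64512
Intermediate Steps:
v(x) = 0
O = -48 (O = -8*6 = -48)
L(k) = 2*k² (L(k) = k*(2*k) = 2*k²)
(y(0, 3) + v(1)*2) + L(O)*(-14) = (0 + 0*2) + (2*(-48)²)*(-14) = (0 + 0) + (2*2304)*(-14) = 0 + 4608*(-14) = 0 - 64512 = -64512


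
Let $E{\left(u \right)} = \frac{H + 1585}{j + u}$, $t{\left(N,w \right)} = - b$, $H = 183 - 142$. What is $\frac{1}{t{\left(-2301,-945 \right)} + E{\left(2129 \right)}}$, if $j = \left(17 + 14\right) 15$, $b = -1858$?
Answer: $\frac{1297}{2410639} \approx 0.00053803$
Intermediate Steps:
$H = 41$
$t{\left(N,w \right)} = 1858$ ($t{\left(N,w \right)} = \left(-1\right) \left(-1858\right) = 1858$)
$j = 465$ ($j = 31 \cdot 15 = 465$)
$E{\left(u \right)} = \frac{1626}{465 + u}$ ($E{\left(u \right)} = \frac{41 + 1585}{465 + u} = \frac{1626}{465 + u}$)
$\frac{1}{t{\left(-2301,-945 \right)} + E{\left(2129 \right)}} = \frac{1}{1858 + \frac{1626}{465 + 2129}} = \frac{1}{1858 + \frac{1626}{2594}} = \frac{1}{1858 + 1626 \cdot \frac{1}{2594}} = \frac{1}{1858 + \frac{813}{1297}} = \frac{1}{\frac{2410639}{1297}} = \frac{1297}{2410639}$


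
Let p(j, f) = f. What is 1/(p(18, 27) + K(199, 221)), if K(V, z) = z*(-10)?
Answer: -1/2183 ≈ -0.00045808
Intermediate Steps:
K(V, z) = -10*z
1/(p(18, 27) + K(199, 221)) = 1/(27 - 10*221) = 1/(27 - 2210) = 1/(-2183) = -1/2183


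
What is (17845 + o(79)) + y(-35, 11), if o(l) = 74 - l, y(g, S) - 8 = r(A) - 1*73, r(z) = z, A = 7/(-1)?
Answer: 17768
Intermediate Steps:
A = -7 (A = 7*(-1) = -7)
y(g, S) = -72 (y(g, S) = 8 + (-7 - 1*73) = 8 + (-7 - 73) = 8 - 80 = -72)
(17845 + o(79)) + y(-35, 11) = (17845 + (74 - 1*79)) - 72 = (17845 + (74 - 79)) - 72 = (17845 - 5) - 72 = 17840 - 72 = 17768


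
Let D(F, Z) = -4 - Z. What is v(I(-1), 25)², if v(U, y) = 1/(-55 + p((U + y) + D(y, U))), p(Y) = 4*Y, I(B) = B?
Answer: 1/841 ≈ 0.0011891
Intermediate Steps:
v(U, y) = 1/(-71 + 4*y) (v(U, y) = 1/(-55 + 4*((U + y) + (-4 - U))) = 1/(-55 + 4*(-4 + y)) = 1/(-55 + (-16 + 4*y)) = 1/(-71 + 4*y))
v(I(-1), 25)² = (1/(-71 + 4*25))² = (1/(-71 + 100))² = (1/29)² = 1/841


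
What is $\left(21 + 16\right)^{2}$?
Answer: $1369$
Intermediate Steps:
$\left(21 + 16\right)^{2} = 37^{2} = 1369$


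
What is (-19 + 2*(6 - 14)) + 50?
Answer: 15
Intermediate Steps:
(-19 + 2*(6 - 14)) + 50 = (-19 + 2*(-8)) + 50 = (-19 - 16) + 50 = -35 + 50 = 15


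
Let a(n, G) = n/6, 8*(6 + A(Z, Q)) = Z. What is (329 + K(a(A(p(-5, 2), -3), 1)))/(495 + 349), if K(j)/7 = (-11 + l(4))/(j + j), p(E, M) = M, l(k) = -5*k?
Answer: 10171/19412 ≈ 0.52395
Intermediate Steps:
A(Z, Q) = -6 + Z/8
a(n, G) = n/6 (a(n, G) = n*(⅙) = n/6)
K(j) = -217/(2*j) (K(j) = 7*((-11 - 5*4)/(j + j)) = 7*((-11 - 20)/((2*j))) = 7*(-31/(2*j)) = -217/(2*j))
(329 + K(a(A(p(-5, 2), -3), 1)))/(495 + 349) = (329 - 217*6/(-6 + (⅛)*2)/2)/(495 + 349) = (329 - 217*6/(-6 + ¼)/2)/844 = (329 - 217/(2*((⅙)*(-23/4))))*(1/844) = (329 - 217/(2*(-23/24)))*(1/844) = (329 - 217/2*(-24/23))*(1/844) = (329 + 2604/23)*(1/844) = (10171/23)*(1/844) = 10171/19412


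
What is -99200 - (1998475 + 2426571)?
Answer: -4524246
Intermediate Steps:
-99200 - (1998475 + 2426571) = -99200 - 1*4425046 = -99200 - 4425046 = -4524246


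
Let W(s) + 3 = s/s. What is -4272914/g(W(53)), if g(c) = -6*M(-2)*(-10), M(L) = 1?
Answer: -2136457/30 ≈ -71215.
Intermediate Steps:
W(s) = -2 (W(s) = -3 + s/s = -3 + 1 = -2)
g(c) = 60 (g(c) = -6*1*(-10) = -6*(-10) = 60)
-4272914/g(W(53)) = -4272914/60 = -4272914*1/60 = -2136457/30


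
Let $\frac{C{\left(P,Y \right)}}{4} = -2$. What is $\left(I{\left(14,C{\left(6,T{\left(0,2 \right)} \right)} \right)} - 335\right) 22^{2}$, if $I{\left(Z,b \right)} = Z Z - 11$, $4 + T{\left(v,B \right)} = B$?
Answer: $-72600$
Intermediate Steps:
$T{\left(v,B \right)} = -4 + B$
$C{\left(P,Y \right)} = -8$ ($C{\left(P,Y \right)} = 4 \left(-2\right) = -8$)
$I{\left(Z,b \right)} = -11 + Z^{2}$ ($I{\left(Z,b \right)} = Z^{2} - 11 = -11 + Z^{2}$)
$\left(I{\left(14,C{\left(6,T{\left(0,2 \right)} \right)} \right)} - 335\right) 22^{2} = \left(\left(-11 + 14^{2}\right) - 335\right) 22^{2} = \left(\left(-11 + 196\right) - 335\right) 484 = \left(185 - 335\right) 484 = \left(-150\right) 484 = -72600$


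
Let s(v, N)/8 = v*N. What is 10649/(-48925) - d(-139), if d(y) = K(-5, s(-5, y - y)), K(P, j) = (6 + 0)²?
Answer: -1771949/48925 ≈ -36.218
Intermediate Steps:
s(v, N) = 8*N*v (s(v, N) = 8*(v*N) = 8*(N*v) = 8*N*v)
K(P, j) = 36 (K(P, j) = 6² = 36)
d(y) = 36
10649/(-48925) - d(-139) = 10649/(-48925) - 1*36 = 10649*(-1/48925) - 36 = -10649/48925 - 36 = -1771949/48925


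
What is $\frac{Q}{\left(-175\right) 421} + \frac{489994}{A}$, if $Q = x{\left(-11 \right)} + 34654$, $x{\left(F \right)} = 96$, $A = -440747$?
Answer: $- \frac{2056650648}{1298881409} \approx -1.5834$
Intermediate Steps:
$Q = 34750$ ($Q = 96 + 34654 = 34750$)
$\frac{Q}{\left(-175\right) 421} + \frac{489994}{A} = \frac{34750}{\left(-175\right) 421} + \frac{489994}{-440747} = \frac{34750}{-73675} + 489994 \left(- \frac{1}{440747}\right) = 34750 \left(- \frac{1}{73675}\right) - \frac{489994}{440747} = - \frac{1390}{2947} - \frac{489994}{440747} = - \frac{2056650648}{1298881409}$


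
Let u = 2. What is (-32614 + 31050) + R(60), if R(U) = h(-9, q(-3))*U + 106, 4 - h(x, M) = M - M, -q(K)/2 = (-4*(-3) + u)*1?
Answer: -1218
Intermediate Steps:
q(K) = -28 (q(K) = -2*(-4*(-3) + 2) = -2*(12 + 2) = -28)
h(x, M) = 4 (h(x, M) = 4 - (M - M) = 4 - 1*0 = 4 + 0 = 4)
R(U) = 106 + 4*U (R(U) = 4*U + 106 = 106 + 4*U)
(-32614 + 31050) + R(60) = (-32614 + 31050) + (106 + 4*60) = -1564 + (106 + 240) = -1564 + 346 = -1218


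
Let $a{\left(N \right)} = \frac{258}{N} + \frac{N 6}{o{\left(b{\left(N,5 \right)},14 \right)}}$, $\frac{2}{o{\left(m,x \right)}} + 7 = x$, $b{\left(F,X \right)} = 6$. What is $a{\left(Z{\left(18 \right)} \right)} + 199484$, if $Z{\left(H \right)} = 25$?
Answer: $\frac{5000483}{25} \approx 2.0002 \cdot 10^{5}$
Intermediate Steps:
$o{\left(m,x \right)} = \frac{2}{-7 + x}$
$a{\left(N \right)} = 21 N + \frac{258}{N}$ ($a{\left(N \right)} = \frac{258}{N} + \frac{N 6}{2 \frac{1}{-7 + 14}} = \frac{258}{N} + \frac{6 N}{2 \cdot \frac{1}{7}} = \frac{258}{N} + \frac{6 N}{\frac{2}{7}} = \frac{258}{N} + 6 N \frac{7}{2} = \frac{258}{N} + 21 N = 21 N + \frac{258}{N}$)
$a{\left(Z{\left(18 \right)} \right)} + 199484 = \left(21 \cdot 25 + \frac{258}{25}\right) + 199484 = \left(525 + 258 \cdot \frac{1}{25}\right) + 199484 = \left(525 + \frac{258}{25}\right) + 199484 = \frac{13383}{25} + 199484 = \frac{5000483}{25}$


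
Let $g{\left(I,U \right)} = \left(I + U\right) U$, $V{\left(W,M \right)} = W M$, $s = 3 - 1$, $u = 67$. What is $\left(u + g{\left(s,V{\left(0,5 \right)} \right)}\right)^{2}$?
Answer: $4489$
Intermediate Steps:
$s = 2$ ($s = 3 - 1 = 2$)
$V{\left(W,M \right)} = M W$
$g{\left(I,U \right)} = U \left(I + U\right)$
$\left(u + g{\left(s,V{\left(0,5 \right)} \right)}\right)^{2} = \left(67 + 5 \cdot 0 \left(2 + 5 \cdot 0\right)\right)^{2} = \left(67 + 0 \left(2 + 0\right)\right)^{2} = \left(67 + 0 \cdot 2\right)^{2} = \left(67 + 0\right)^{2} = 67^{2} = 4489$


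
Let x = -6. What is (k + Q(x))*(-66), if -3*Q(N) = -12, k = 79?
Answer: -5478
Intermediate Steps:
Q(N) = 4 (Q(N) = -⅓*(-12) = 4)
(k + Q(x))*(-66) = (79 + 4)*(-66) = 83*(-66) = -5478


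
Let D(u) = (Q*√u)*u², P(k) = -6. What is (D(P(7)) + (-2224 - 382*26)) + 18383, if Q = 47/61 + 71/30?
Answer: 6227 + 34446*I*√6/305 ≈ 6227.0 + 276.64*I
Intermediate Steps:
Q = 5741/1830 (Q = 47*(1/61) + 71*(1/30) = 47/61 + 71/30 = 5741/1830 ≈ 3.1372)
D(u) = 5741*u^(5/2)/1830 (D(u) = (5741*√u/1830)*u² = 5741*u^(5/2)/1830)
(D(P(7)) + (-2224 - 382*26)) + 18383 = (5741*(-6)^(5/2)/1830 + (-2224 - 382*26)) + 18383 = (5741*(36*I*√6)/1830 + (-2224 - 9932)) + 18383 = (34446*I*√6/305 - 12156) + 18383 = (-12156 + 34446*I*√6/305) + 18383 = 6227 + 34446*I*√6/305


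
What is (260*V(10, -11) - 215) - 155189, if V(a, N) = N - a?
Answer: -160864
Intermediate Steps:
(260*V(10, -11) - 215) - 155189 = (260*(-11 - 1*10) - 215) - 155189 = (260*(-11 - 10) - 215) - 155189 = (260*(-21) - 215) - 155189 = (-5460 - 215) - 155189 = -5675 - 155189 = -160864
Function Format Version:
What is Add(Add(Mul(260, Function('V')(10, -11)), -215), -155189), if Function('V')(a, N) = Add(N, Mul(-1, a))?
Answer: -160864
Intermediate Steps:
Add(Add(Mul(260, Function('V')(10, -11)), -215), -155189) = Add(Add(Mul(260, Add(-11, Mul(-1, 10))), -215), -155189) = Add(Add(Mul(260, Add(-11, -10)), -215), -155189) = Add(Add(Mul(260, -21), -215), -155189) = Add(Add(-5460, -215), -155189) = Add(-5675, -155189) = -160864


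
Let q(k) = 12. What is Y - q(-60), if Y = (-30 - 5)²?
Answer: 1213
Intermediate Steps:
Y = 1225 (Y = (-35)² = 1225)
Y - q(-60) = 1225 - 1*12 = 1225 - 12 = 1213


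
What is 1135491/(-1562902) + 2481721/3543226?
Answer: -36153629906/1384428750463 ≈ -0.026114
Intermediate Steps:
1135491/(-1562902) + 2481721/3543226 = 1135491*(-1/1562902) + 2481721*(1/3543226) = -1135491/1562902 + 2481721/3543226 = -36153629906/1384428750463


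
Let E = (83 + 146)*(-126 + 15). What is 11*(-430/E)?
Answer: 4730/25419 ≈ 0.18608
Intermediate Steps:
E = -25419 (E = 229*(-111) = -25419)
11*(-430/E) = 11*(-430/(-25419)) = 11*(-430*(-1/25419)) = 11*(430/25419) = 4730/25419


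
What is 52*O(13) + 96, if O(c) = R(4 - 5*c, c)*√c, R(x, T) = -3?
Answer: 96 - 156*√13 ≈ -466.47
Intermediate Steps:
O(c) = -3*√c
52*O(13) + 96 = 52*(-3*√13) + 96 = -156*√13 + 96 = 96 - 156*√13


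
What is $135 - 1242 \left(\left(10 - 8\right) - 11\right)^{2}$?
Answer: $-100467$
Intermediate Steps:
$135 - 1242 \left(\left(10 - 8\right) - 11\right)^{2} = 135 - 1242 \left(2 - 11\right)^{2} = 135 - 1242 \left(-9\right)^{2} = 135 - 100602 = -100467$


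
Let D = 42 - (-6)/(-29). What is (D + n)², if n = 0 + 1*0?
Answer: 1468944/841 ≈ 1746.7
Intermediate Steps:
n = 0 (n = 0 + 0 = 0)
D = 1212/29 (D = 42 - (-6)*(-1)/29 = 42 - 1*6/29 = 42 - 6/29 = 1212/29 ≈ 41.793)
(D + n)² = (1212/29 + 0)² = (1212/29)² = 1468944/841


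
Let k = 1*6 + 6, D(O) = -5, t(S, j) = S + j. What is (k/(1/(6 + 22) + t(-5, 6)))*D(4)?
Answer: -1680/29 ≈ -57.931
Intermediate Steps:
k = 12 (k = 6 + 6 = 12)
(k/(1/(6 + 22) + t(-5, 6)))*D(4) = (12/(1/(6 + 22) + (-5 + 6)))*(-5) = (12/(1/28 + 1))*(-5) = (12/(29/28))*(-5) = ((28/29)*12)*(-5) = (336/29)*(-5) = -1680/29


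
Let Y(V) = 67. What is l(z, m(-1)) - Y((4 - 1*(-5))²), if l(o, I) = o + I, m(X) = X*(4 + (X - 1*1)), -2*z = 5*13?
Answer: -203/2 ≈ -101.50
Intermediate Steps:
z = -65/2 (z = -5*13/2 = -½*65 = -65/2 ≈ -32.500)
m(X) = X*(3 + X) (m(X) = X*(4 + (X - 1)) = X*(4 + (-1 + X)) = X*(3 + X))
l(o, I) = I + o
l(z, m(-1)) - Y((4 - 1*(-5))²) = (-(3 - 1) - 65/2) - 1*67 = (-1*2 - 65/2) - 67 = (-2 - 65/2) - 67 = -69/2 - 67 = -203/2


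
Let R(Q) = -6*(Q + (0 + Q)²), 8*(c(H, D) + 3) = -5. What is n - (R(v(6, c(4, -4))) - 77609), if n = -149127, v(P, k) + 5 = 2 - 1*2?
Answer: -71398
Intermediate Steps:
c(H, D) = -29/8 (c(H, D) = -3 + (⅛)*(-5) = -3 - 5/8 = -29/8)
v(P, k) = -5 (v(P, k) = -5 + (2 - 1*2) = -5 + (2 - 2) = -5 + 0 = -5)
R(Q) = -6*Q - 6*Q² (R(Q) = -6*(Q + Q²) = -6*Q - 6*Q²)
n - (R(v(6, c(4, -4))) - 77609) = -149127 - (-6*(-5)*(1 - 5) - 77609) = -149127 - (-6*(-5)*(-4) - 77609) = -149127 - (-120 - 77609) = -149127 - 1*(-77729) = -149127 + 77729 = -71398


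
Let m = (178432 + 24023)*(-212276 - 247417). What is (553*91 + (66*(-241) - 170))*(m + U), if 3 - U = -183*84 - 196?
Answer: -3187270026589768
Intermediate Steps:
m = -93067146315 (m = 202455*(-459693) = -93067146315)
U = 15571 (U = 3 - (-183*84 - 196) = 3 - (-15372 - 196) = 3 - 1*(-15568) = 3 + 15568 = 15571)
(553*91 + (66*(-241) - 170))*(m + U) = (553*91 + (66*(-241) - 170))*(-93067146315 + 15571) = (50323 + (-15906 - 170))*(-93067130744) = (50323 - 16076)*(-93067130744) = 34247*(-93067130744) = -3187270026589768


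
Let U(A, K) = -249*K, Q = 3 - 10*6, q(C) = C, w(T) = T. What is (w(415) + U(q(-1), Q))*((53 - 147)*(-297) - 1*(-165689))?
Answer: 2828211056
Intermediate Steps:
Q = -57 (Q = 3 - 60 = -57)
(w(415) + U(q(-1), Q))*((53 - 147)*(-297) - 1*(-165689)) = (415 - 249*(-57))*((53 - 147)*(-297) - 1*(-165689)) = (415 + 14193)*(-94*(-297) + 165689) = 14608*(27918 + 165689) = 14608*193607 = 2828211056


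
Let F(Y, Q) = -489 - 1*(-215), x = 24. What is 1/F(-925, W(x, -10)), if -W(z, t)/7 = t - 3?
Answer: -1/274 ≈ -0.0036496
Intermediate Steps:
W(z, t) = 21 - 7*t (W(z, t) = -7*(t - 3) = -7*(-3 + t) = 21 - 7*t)
F(Y, Q) = -274 (F(Y, Q) = -489 + 215 = -274)
1/F(-925, W(x, -10)) = 1/(-274) = -1/274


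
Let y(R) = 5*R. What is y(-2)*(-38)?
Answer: 380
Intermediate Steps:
y(-2)*(-38) = (5*(-2))*(-38) = -10*(-38) = 380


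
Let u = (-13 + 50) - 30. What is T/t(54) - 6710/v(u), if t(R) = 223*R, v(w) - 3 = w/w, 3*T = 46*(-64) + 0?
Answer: -60604309/36126 ≈ -1677.6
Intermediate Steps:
T = -2944/3 (T = (46*(-64) + 0)/3 = (-2944 + 0)/3 = (⅓)*(-2944) = -2944/3 ≈ -981.33)
u = 7 (u = 37 - 30 = 7)
v(w) = 4 (v(w) = 3 + w/w = 3 + 1 = 4)
T/t(54) - 6710/v(u) = -2944/(3*(223*54)) - 6710/4 = -2944/3/12042 - 6710*¼ = -2944/3*1/12042 - 3355/2 = -1472/18063 - 3355/2 = -60604309/36126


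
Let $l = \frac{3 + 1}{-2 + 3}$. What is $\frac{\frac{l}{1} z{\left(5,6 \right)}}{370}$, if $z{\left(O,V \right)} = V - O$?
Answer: $\frac{2}{185} \approx 0.010811$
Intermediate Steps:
$l = 4$ ($l = \frac{4}{1} = 4 \cdot 1 = 4$)
$\frac{\frac{l}{1} z{\left(5,6 \right)}}{370} = \frac{1^{-1} \cdot 4 \left(6 - 5\right)}{370} = 1 \cdot 4 \left(6 - 5\right) \frac{1}{370} = 4 \cdot 1 \cdot \frac{1}{370} = 4 \cdot \frac{1}{370} = \frac{2}{185}$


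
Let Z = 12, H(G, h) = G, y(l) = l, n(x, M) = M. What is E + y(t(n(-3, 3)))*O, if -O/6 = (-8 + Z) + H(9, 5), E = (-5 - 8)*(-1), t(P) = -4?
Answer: 325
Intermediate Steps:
E = 13 (E = -13*(-1) = 13)
O = -78 (O = -6*((-8 + 12) + 9) = -6*(4 + 9) = -6*13 = -78)
E + y(t(n(-3, 3)))*O = 13 - 4*(-78) = 13 + 312 = 325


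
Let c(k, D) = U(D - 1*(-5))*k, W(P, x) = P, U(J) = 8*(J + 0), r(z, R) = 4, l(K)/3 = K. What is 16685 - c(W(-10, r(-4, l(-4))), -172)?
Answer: 3325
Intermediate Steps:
l(K) = 3*K
U(J) = 8*J
c(k, D) = k*(40 + 8*D) (c(k, D) = (8*(D - 1*(-5)))*k = (8*(D + 5))*k = (8*(5 + D))*k = (40 + 8*D)*k = k*(40 + 8*D))
16685 - c(W(-10, r(-4, l(-4))), -172) = 16685 - 8*(-10)*(5 - 172) = 16685 - 8*(-10)*(-167) = 16685 - 1*13360 = 16685 - 13360 = 3325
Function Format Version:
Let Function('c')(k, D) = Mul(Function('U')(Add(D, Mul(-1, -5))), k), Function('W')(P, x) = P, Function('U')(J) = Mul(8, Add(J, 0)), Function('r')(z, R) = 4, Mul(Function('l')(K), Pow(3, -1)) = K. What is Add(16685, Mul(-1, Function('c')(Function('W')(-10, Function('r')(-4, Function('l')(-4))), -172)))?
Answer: 3325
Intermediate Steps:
Function('l')(K) = Mul(3, K)
Function('U')(J) = Mul(8, J)
Function('c')(k, D) = Mul(k, Add(40, Mul(8, D))) (Function('c')(k, D) = Mul(Mul(8, Add(D, Mul(-1, -5))), k) = Mul(Mul(8, Add(D, 5)), k) = Mul(Mul(8, Add(5, D)), k) = Mul(Add(40, Mul(8, D)), k) = Mul(k, Add(40, Mul(8, D))))
Add(16685, Mul(-1, Function('c')(Function('W')(-10, Function('r')(-4, Function('l')(-4))), -172))) = Add(16685, Mul(-1, Mul(8, -10, Add(5, -172)))) = Add(16685, Mul(-1, Mul(8, -10, -167))) = Add(16685, Mul(-1, 13360)) = Add(16685, -13360) = 3325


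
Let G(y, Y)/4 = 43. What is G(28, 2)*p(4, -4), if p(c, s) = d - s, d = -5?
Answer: -172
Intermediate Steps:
G(y, Y) = 172 (G(y, Y) = 4*43 = 172)
p(c, s) = -5 - s
G(28, 2)*p(4, -4) = 172*(-5 - 1*(-4)) = 172*(-5 + 4) = 172*(-1) = -172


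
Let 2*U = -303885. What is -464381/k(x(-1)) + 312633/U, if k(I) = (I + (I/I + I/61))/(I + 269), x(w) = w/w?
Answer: -28694079720428/461455 ≈ -6.2182e+7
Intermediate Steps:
x(w) = 1
U = -303885/2 (U = (½)*(-303885) = -303885/2 ≈ -1.5194e+5)
k(I) = (1 + 62*I/61)/(269 + I) (k(I) = (I + (1 + I*(1/61)))/(269 + I) = (I + (1 + I/61))/(269 + I) = (1 + 62*I/61)/(269 + I))
-464381/k(x(-1)) + 312633/U = -464381*61*(269 + 1)/(61 + 62*1) + 312633/(-303885/2) = -464381*16470/(61 + 62) + 312633*(-2/303885) = -464381/((1/61)*(1/270)*123) - 23158/11255 = -464381/41/5490 - 23158/11255 = -464381*5490/41 - 23158/11255 = -2549451690/41 - 23158/11255 = -28694079720428/461455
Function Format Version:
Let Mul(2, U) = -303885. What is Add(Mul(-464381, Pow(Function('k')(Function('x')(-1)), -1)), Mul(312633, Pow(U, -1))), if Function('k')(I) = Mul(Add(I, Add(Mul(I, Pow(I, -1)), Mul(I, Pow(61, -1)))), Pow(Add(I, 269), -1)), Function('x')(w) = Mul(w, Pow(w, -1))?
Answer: Rational(-28694079720428, 461455) ≈ -6.2182e+7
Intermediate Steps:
Function('x')(w) = 1
U = Rational(-303885, 2) (U = Mul(Rational(1, 2), -303885) = Rational(-303885, 2) ≈ -1.5194e+5)
Function('k')(I) = Mul(Pow(Add(269, I), -1), Add(1, Mul(Rational(62, 61), I))) (Function('k')(I) = Mul(Add(I, Add(1, Mul(I, Rational(1, 61)))), Pow(Add(269, I), -1)) = Mul(Add(I, Add(1, Mul(Rational(1, 61), I))), Pow(Add(269, I), -1)) = Mul(Add(1, Mul(Rational(62, 61), I)), Pow(Add(269, I), -1)) = Mul(Pow(Add(269, I), -1), Add(1, Mul(Rational(62, 61), I))))
Add(Mul(-464381, Pow(Function('k')(Function('x')(-1)), -1)), Mul(312633, Pow(U, -1))) = Add(Mul(-464381, Pow(Mul(Rational(1, 61), Pow(Add(269, 1), -1), Add(61, Mul(62, 1))), -1)), Mul(312633, Pow(Rational(-303885, 2), -1))) = Add(Mul(-464381, Pow(Mul(Rational(1, 61), Pow(270, -1), Add(61, 62)), -1)), Mul(312633, Rational(-2, 303885))) = Add(Mul(-464381, Pow(Mul(Rational(1, 61), Rational(1, 270), 123), -1)), Rational(-23158, 11255)) = Add(Mul(-464381, Pow(Rational(41, 5490), -1)), Rational(-23158, 11255)) = Add(Mul(-464381, Rational(5490, 41)), Rational(-23158, 11255)) = Add(Rational(-2549451690, 41), Rational(-23158, 11255)) = Rational(-28694079720428, 461455)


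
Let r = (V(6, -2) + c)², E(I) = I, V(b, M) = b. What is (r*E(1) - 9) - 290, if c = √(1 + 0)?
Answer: -250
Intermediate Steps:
c = 1 (c = √1 = 1)
r = 49 (r = (6 + 1)² = 7² = 49)
(r*E(1) - 9) - 290 = (49*1 - 9) - 290 = (49 - 9) - 290 = 40 - 290 = -250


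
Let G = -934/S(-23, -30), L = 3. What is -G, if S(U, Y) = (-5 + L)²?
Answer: 467/2 ≈ 233.50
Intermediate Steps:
S(U, Y) = 4 (S(U, Y) = (-5 + 3)² = (-2)² = 4)
G = -467/2 (G = -934/4 = -934*¼ = -467/2 ≈ -233.50)
-G = -1*(-467/2) = 467/2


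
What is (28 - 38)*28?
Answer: -280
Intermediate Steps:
(28 - 38)*28 = -10*28 = -280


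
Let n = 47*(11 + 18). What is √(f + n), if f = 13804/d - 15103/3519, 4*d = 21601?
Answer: √873949229520576818/25337973 ≈ 36.895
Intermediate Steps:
d = 21601/4 (d = (¼)*21601 = 21601/4 ≈ 5400.3)
n = 1363 (n = 47*29 = 1363)
f = -131934799/76013919 (f = 13804/(21601/4) - 15103/3519 = 13804*(4/21601) - 15103*1/3519 = 55216/21601 - 15103/3519 = -131934799/76013919 ≈ -1.7357)
√(f + n) = √(-131934799/76013919 + 1363) = √(103475036798/76013919) = √873949229520576818/25337973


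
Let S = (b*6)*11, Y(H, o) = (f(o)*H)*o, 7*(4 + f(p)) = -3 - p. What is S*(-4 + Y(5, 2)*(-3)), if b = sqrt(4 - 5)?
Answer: 63492*I/7 ≈ 9070.3*I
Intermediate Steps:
f(p) = -31/7 - p/7 (f(p) = -4 + (-3 - p)/7 = -4 + (-3/7 - p/7) = -31/7 - p/7)
Y(H, o) = H*o*(-31/7 - o/7) (Y(H, o) = ((-31/7 - o/7)*H)*o = (H*(-31/7 - o/7))*o = H*o*(-31/7 - o/7))
b = I (b = sqrt(-1) = I ≈ 1.0*I)
S = 66*I (S = (I*6)*11 = (6*I)*11 = 66*I ≈ 66.0*I)
S*(-4 + Y(5, 2)*(-3)) = (66*I)*(-4 - 1/7*5*2*(31 + 2)*(-3)) = (66*I)*(-4 - 1/7*5*2*33*(-3)) = (66*I)*(-4 - 330/7*(-3)) = (66*I)*(-4 + 990/7) = (66*I)*(962/7) = 63492*I/7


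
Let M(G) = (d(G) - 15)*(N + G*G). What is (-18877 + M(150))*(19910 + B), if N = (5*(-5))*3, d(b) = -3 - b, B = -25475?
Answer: 21070631505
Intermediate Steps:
N = -75 (N = -25*3 = -75)
M(G) = (-75 + G²)*(-18 - G) (M(G) = ((-3 - G) - 15)*(-75 + G*G) = (-18 - G)*(-75 + G²) = (-75 + G²)*(-18 - G))
(-18877 + M(150))*(19910 + B) = (-18877 + (1350 - 1*150³ - 18*150² + 75*150))*(19910 - 25475) = (-18877 + (1350 - 1*3375000 - 18*22500 + 11250))*(-5565) = (-18877 + (1350 - 3375000 - 405000 + 11250))*(-5565) = (-18877 - 3767400)*(-5565) = -3786277*(-5565) = 21070631505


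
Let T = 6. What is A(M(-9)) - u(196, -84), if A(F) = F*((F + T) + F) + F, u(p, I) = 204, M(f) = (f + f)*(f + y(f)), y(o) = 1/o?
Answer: 54736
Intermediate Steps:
M(f) = 2*f*(f + 1/f) (M(f) = (f + f)*(f + 1/f) = (2*f)*(f + 1/f) = 2*f*(f + 1/f))
A(F) = F + F*(6 + 2*F) (A(F) = F*((F + 6) + F) + F = F*((6 + F) + F) + F = F*(6 + 2*F) + F = F + F*(6 + 2*F))
A(M(-9)) - u(196, -84) = (2 + 2*(-9)**2)*(7 + 2*(2 + 2*(-9)**2)) - 1*204 = (2 + 2*81)*(7 + 2*(2 + 2*81)) - 204 = (2 + 162)*(7 + 2*(2 + 162)) - 204 = 164*(7 + 2*164) - 204 = 164*(7 + 328) - 204 = 164*335 - 204 = 54940 - 204 = 54736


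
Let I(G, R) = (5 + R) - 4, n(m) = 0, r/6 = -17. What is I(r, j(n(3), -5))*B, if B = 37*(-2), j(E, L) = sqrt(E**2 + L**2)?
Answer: -444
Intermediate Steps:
r = -102 (r = 6*(-17) = -102)
I(G, R) = 1 + R
B = -74
I(r, j(n(3), -5))*B = (1 + sqrt(0**2 + (-5)**2))*(-74) = (1 + sqrt(0 + 25))*(-74) = (1 + sqrt(25))*(-74) = (1 + 5)*(-74) = 6*(-74) = -444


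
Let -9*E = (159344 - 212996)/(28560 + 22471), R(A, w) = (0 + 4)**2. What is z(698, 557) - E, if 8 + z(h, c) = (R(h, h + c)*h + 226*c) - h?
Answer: 20873294108/153093 ≈ 1.3634e+5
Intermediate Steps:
R(A, w) = 16 (R(A, w) = 4**2 = 16)
z(h, c) = -8 + 15*h + 226*c (z(h, c) = -8 + ((16*h + 226*c) - h) = -8 + (15*h + 226*c) = -8 + 15*h + 226*c)
E = 17884/153093 (E = -(159344 - 212996)/(9*(28560 + 22471)) = -(-17884)/(3*51031) = -1/9*(-53652/51031) = 17884/153093 ≈ 0.11682)
z(698, 557) - E = (-8 + 15*698 + 226*557) - 1*17884/153093 = (-8 + 10470 + 125882) - 17884/153093 = 136344 - 17884/153093 = 20873294108/153093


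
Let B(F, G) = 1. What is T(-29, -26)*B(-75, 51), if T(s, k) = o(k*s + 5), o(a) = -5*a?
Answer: -3795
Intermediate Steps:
T(s, k) = -25 - 5*k*s (T(s, k) = -5*(k*s + 5) = -5*(5 + k*s) = -25 - 5*k*s)
T(-29, -26)*B(-75, 51) = (-25 - 5*(-26)*(-29))*1 = (-25 - 3770)*1 = -3795*1 = -3795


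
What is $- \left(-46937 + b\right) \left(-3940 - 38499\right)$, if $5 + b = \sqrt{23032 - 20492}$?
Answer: $-1992171538 + 84878 \sqrt{635} \approx -1.99 \cdot 10^{9}$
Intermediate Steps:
$b = -5 + 2 \sqrt{635}$ ($b = -5 + \sqrt{23032 - 20492} = -5 + \sqrt{2540} = -5 + 2 \sqrt{635} \approx 45.398$)
$- \left(-46937 + b\right) \left(-3940 - 38499\right) = - \left(-46937 - \left(5 - 2 \sqrt{635}\right)\right) \left(-3940 - 38499\right) = - \left(-46942 + 2 \sqrt{635}\right) \left(-42439\right) = - (1992171538 - 84878 \sqrt{635}) = -1992171538 + 84878 \sqrt{635}$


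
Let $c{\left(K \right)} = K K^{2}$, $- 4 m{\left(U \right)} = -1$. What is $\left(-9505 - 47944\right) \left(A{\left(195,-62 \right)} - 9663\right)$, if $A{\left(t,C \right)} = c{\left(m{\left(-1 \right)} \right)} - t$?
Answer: $\frac{36245206039}{64} \approx 5.6633 \cdot 10^{8}$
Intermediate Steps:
$m{\left(U \right)} = \frac{1}{4}$ ($m{\left(U \right)} = \left(- \frac{1}{4}\right) \left(-1\right) = \frac{1}{4}$)
$c{\left(K \right)} = K^{3}$
$A{\left(t,C \right)} = \frac{1}{64} - t$ ($A{\left(t,C \right)} = \left(\frac{1}{4}\right)^{3} - t = \frac{1}{64} - t$)
$\left(-9505 - 47944\right) \left(A{\left(195,-62 \right)} - 9663\right) = \left(-9505 - 47944\right) \left(\left(\frac{1}{64} - 195\right) - 9663\right) = - 57449 \left(\left(\frac{1}{64} - 195\right) - 9663\right) = - 57449 \left(- \frac{12479}{64} - 9663\right) = \left(-57449\right) \left(- \frac{630911}{64}\right) = \frac{36245206039}{64}$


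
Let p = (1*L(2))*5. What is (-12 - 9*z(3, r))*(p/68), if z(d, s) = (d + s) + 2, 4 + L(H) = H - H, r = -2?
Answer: 195/17 ≈ 11.471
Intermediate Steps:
L(H) = -4 (L(H) = -4 + (H - H) = -4 + 0 = -4)
z(d, s) = 2 + d + s
p = -20 (p = (1*(-4))*5 = -4*5 = -20)
(-12 - 9*z(3, r))*(p/68) = (-12 - 9*(2 + 3 - 2))*(-20/68) = (-12 - 9*3)*(-20*1/68) = (-12 - 27)*(-5/17) = -39*(-5/17) = 195/17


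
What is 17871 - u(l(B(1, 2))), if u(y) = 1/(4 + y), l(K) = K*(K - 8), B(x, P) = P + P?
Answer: 214453/12 ≈ 17871.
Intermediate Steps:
B(x, P) = 2*P
l(K) = K*(-8 + K)
17871 - u(l(B(1, 2))) = 17871 - 1/(4 + (2*2)*(-8 + 2*2)) = 17871 - 1/(4 + 4*(-8 + 4)) = 17871 - 1/(4 + 4*(-4)) = 17871 - 1/(4 - 16) = 17871 - 1/(-12) = 17871 - 1*(-1/12) = 17871 + 1/12 = 214453/12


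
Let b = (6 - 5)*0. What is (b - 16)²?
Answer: 256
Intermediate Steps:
b = 0 (b = 1*0 = 0)
(b - 16)² = (0 - 16)² = (-16)² = 256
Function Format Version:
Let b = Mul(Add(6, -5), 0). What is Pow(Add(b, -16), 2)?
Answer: 256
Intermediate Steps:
b = 0 (b = Mul(1, 0) = 0)
Pow(Add(b, -16), 2) = Pow(Add(0, -16), 2) = Pow(-16, 2) = 256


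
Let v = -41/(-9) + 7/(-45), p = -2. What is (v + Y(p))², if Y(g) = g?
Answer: 144/25 ≈ 5.7600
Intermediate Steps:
v = 22/5 (v = -41*(-⅑) + 7*(-1/45) = 41/9 - 7/45 = 22/5 ≈ 4.4000)
(v + Y(p))² = (22/5 - 2)² = (12/5)² = 144/25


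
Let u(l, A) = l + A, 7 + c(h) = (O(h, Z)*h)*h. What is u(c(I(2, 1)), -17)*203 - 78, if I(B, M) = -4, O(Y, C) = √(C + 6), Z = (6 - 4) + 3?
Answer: -4950 + 3248*√11 ≈ 5822.4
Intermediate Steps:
Z = 5 (Z = 2 + 3 = 5)
O(Y, C) = √(6 + C)
c(h) = -7 + √11*h² (c(h) = -7 + (√(6 + 5)*h)*h = -7 + (√11*h)*h = -7 + (h*√11)*h = -7 + √11*h²)
u(l, A) = A + l
u(c(I(2, 1)), -17)*203 - 78 = (-17 + (-7 + √11*(-4)²))*203 - 78 = (-17 + (-7 + √11*16))*203 - 78 = (-17 + (-7 + 16*√11))*203 - 78 = (-24 + 16*√11)*203 - 78 = (-4872 + 3248*√11) - 78 = -4950 + 3248*√11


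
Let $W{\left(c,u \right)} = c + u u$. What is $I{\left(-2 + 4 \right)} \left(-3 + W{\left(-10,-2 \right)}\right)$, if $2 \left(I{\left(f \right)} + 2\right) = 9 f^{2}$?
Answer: $-144$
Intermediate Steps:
$W{\left(c,u \right)} = c + u^{2}$
$I{\left(f \right)} = -2 + \frac{9 f^{2}}{2}$
$I{\left(-2 + 4 \right)} \left(-3 + W{\left(-10,-2 \right)}\right) = \left(-2 + \frac{9 \left(-2 + 4\right)^{2}}{2}\right) \left(-3 - \left(10 - \left(-2\right)^{2}\right)\right) = \left(-2 + \frac{9 \cdot 2^{2}}{2}\right) \left(-3 + \left(-10 + 4\right)\right) = \left(-2 + \frac{9}{2} \cdot 4\right) \left(-3 - 6\right) = \left(-2 + 18\right) \left(-9\right) = 16 \left(-9\right) = -144$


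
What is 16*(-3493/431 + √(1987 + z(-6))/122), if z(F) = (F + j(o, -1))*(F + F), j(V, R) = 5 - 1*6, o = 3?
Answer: -55888/431 + 8*√2071/61 ≈ -123.70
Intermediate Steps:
j(V, R) = -1 (j(V, R) = 5 - 6 = -1)
z(F) = 2*F*(-1 + F) (z(F) = (F - 1)*(F + F) = (-1 + F)*(2*F) = 2*F*(-1 + F))
16*(-3493/431 + √(1987 + z(-6))/122) = 16*(-3493/431 + √(1987 + 2*(-6)*(-1 - 6))/122) = 16*(-3493*1/431 + √(1987 + 2*(-6)*(-7))*(1/122)) = 16*(-3493/431 + √(1987 + 84)*(1/122)) = 16*(-3493/431 + √2071*(1/122)) = 16*(-3493/431 + √2071/122) = -55888/431 + 8*√2071/61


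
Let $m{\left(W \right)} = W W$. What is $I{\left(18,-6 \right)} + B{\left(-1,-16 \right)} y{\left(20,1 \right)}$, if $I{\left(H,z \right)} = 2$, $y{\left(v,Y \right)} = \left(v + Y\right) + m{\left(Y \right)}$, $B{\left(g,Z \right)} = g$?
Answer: $-20$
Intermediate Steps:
$m{\left(W \right)} = W^{2}$
$y{\left(v,Y \right)} = Y + v + Y^{2}$ ($y{\left(v,Y \right)} = \left(v + Y\right) + Y^{2} = \left(Y + v\right) + Y^{2} = Y + v + Y^{2}$)
$I{\left(18,-6 \right)} + B{\left(-1,-16 \right)} y{\left(20,1 \right)} = 2 - \left(1 + 20 + 1^{2}\right) = 2 - \left(1 + 20 + 1\right) = 2 - 22 = -20$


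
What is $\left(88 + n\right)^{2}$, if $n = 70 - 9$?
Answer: $22201$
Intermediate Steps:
$n = 61$ ($n = 70 - 9 = 61$)
$\left(88 + n\right)^{2} = \left(88 + 61\right)^{2} = 149^{2} = 22201$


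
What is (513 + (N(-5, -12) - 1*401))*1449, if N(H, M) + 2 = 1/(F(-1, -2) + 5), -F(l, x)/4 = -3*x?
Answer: 3026961/19 ≈ 1.5931e+5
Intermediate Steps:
F(l, x) = 12*x (F(l, x) = -(-12)*x = 12*x)
N(H, M) = -39/19 (N(H, M) = -2 + 1/(12*(-2) + 5) = -2 + 1/(-24 + 5) = -2 + 1/(-19) = -2 - 1/19 = -39/19)
(513 + (N(-5, -12) - 1*401))*1449 = (513 + (-39/19 - 1*401))*1449 = (513 + (-39/19 - 401))*1449 = (513 - 7658/19)*1449 = (2089/19)*1449 = 3026961/19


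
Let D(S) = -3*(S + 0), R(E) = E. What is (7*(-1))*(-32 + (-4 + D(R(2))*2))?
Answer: 336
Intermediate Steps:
D(S) = -3*S
(7*(-1))*(-32 + (-4 + D(R(2))*2)) = (7*(-1))*(-32 + (-4 - 3*2*2)) = -7*(-32 + (-4 - 6*2)) = -7*(-32 + (-4 - 12)) = -7*(-32 - 16) = -7*(-48) = 336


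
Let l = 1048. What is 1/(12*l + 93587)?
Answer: 1/106163 ≈ 9.4195e-6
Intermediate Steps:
1/(12*l + 93587) = 1/(12*1048 + 93587) = 1/(12576 + 93587) = 1/106163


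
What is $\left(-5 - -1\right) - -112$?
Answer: $108$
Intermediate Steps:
$\left(-5 - -1\right) - -112 = \left(-5 + 1\right) + 112 = -4 + 112 = 108$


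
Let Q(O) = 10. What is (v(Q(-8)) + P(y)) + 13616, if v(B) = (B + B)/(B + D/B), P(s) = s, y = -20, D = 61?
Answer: 2189156/161 ≈ 13597.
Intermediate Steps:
v(B) = 2*B/(B + 61/B) (v(B) = (B + B)/(B + 61/B) = (2*B)/(B + 61/B) = 2*B/(B + 61/B))
(v(Q(-8)) + P(y)) + 13616 = (2*10**2/(61 + 10**2) - 20) + 13616 = (2*100/(61 + 100) - 20) + 13616 = (2*100/161 - 20) + 13616 = (2*100*(1/161) - 20) + 13616 = (200/161 - 20) + 13616 = -3020/161 + 13616 = 2189156/161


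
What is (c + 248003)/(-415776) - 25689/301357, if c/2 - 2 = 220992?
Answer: -72871495817/41765669344 ≈ -1.7448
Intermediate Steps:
c = 441988 (c = 4 + 2*220992 = 4 + 441984 = 441988)
(c + 248003)/(-415776) - 25689/301357 = (441988 + 248003)/(-415776) - 25689/301357 = 689991*(-1/415776) - 25689*1/301357 = -229997/138592 - 25689/301357 = -72871495817/41765669344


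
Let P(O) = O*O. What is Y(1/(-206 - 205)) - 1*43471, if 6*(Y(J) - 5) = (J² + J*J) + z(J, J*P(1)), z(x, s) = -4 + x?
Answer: -44054597209/1013526 ≈ -43467.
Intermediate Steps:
P(O) = O²
Y(J) = 13/3 + J²/3 + J/6 (Y(J) = 5 + ((J² + J*J) + (-4 + J))/6 = 5 + ((J² + J²) + (-4 + J))/6 = 5 + (2*J² + (-4 + J))/6 = 5 + (-4 + J + 2*J²)/6 = 5 + (-⅔ + J²/3 + J/6) = 13/3 + J²/3 + J/6)
Y(1/(-206 - 205)) - 1*43471 = (13/3 + (1/(-206 - 205))²/3 + 1/(6*(-206 - 205))) - 1*43471 = (13/3 + (1/(-411))²/3 + (⅙)/(-411)) - 43471 = (13/3 + (-1/411)²/3 + (⅙)*(-1/411)) - 43471 = (13/3 + (⅓)*(1/168921) - 1/2466) - 43471 = (13/3 + 1/506763 - 1/2466) - 43471 = 4391537/1013526 - 43471 = -44054597209/1013526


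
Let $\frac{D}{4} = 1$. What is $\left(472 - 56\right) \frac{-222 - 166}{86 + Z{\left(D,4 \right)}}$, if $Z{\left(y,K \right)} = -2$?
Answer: $- \frac{40352}{21} \approx -1921.5$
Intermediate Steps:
$D = 4$ ($D = 4 \cdot 1 = 4$)
$\left(472 - 56\right) \frac{-222 - 166}{86 + Z{\left(D,4 \right)}} = \left(472 - 56\right) \frac{-222 - 166}{86 - 2} = 416 \left(- \frac{388}{84}\right) = 416 \left(\left(-388\right) \frac{1}{84}\right) = 416 \left(- \frac{97}{21}\right) = - \frac{40352}{21}$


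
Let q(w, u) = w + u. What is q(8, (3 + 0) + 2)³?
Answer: 2197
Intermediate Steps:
q(w, u) = u + w
q(8, (3 + 0) + 2)³ = (((3 + 0) + 2) + 8)³ = ((3 + 2) + 8)³ = (5 + 8)³ = 13³ = 2197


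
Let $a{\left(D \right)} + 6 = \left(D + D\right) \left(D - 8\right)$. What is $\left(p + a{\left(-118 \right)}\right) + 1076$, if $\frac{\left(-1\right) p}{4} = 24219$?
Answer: $-66070$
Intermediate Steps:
$p = -96876$ ($p = \left(-4\right) 24219 = -96876$)
$a{\left(D \right)} = -6 + 2 D \left(-8 + D\right)$ ($a{\left(D \right)} = -6 + \left(D + D\right) \left(D - 8\right) = -6 + 2 D \left(-8 + D\right)$)
$\left(p + a{\left(-118 \right)}\right) + 1076 = \left(-96876 - \left(-1882 - 27848\right)\right) + 1076 = \left(-96876 + \left(-6 + 1888 + 2 \cdot 13924\right)\right) + 1076 = \left(-96876 + \left(-6 + 1888 + 27848\right)\right) + 1076 = \left(-96876 + 29730\right) + 1076 = -67146 + 1076 = -66070$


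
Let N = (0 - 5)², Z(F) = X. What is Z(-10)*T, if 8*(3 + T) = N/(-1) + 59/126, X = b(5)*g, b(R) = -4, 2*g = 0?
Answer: 0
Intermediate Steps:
g = 0 (g = (½)*0 = 0)
X = 0 (X = -4*0 = 0)
Z(F) = 0
N = 25 (N = (-5)² = 25)
T = -6115/1008 (T = -3 + (25/(-1) + 59/126)/8 = -3 + (25*(-1) + 59*(1/126))/8 = -3 + (-25 + 59/126)/8 = -3 + (⅛)*(-3091/126) = -3 - 3091/1008 = -6115/1008 ≈ -6.0665)
Z(-10)*T = 0*(-6115/1008) = 0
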